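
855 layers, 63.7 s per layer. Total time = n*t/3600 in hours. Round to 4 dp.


t = 855 * 63.7 / 3600 = 15.1288 hrs


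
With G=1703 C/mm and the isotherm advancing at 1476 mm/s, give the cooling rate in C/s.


CR = 1703 * 1476 = 2513628 C/s


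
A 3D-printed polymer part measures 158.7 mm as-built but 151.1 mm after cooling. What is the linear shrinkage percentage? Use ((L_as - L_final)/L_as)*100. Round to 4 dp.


Shrinkage = ((158.7-151.1)/158.7)*100 = 4.7889 %


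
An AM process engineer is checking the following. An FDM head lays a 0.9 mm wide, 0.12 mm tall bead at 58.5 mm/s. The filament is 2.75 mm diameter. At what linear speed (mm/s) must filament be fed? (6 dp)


Q = 0.9 * 0.12 * 58.5 = 6.318 mm^3/s
A_fil = pi*(2.75/2)^2 = 5.93957361 mm^2
v_feed = 6.318 / 5.93957361 = 1.063713 mm/s


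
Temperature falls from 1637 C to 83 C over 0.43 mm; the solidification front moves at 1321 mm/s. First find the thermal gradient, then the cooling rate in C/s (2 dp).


G = (1637-83)/0.43 = 3613.95348837 C/mm
CR = 3613.95348837 * 1321 = 4774032.56 C/s


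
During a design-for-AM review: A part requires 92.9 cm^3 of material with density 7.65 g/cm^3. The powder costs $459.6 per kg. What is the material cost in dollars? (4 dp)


Mass = 92.9*7.65/1000 = 0.710685 kg
Cost = 0.710685 * 459.6 = 326.6308 $


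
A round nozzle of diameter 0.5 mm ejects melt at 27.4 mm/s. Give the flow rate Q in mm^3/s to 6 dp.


A = pi*(0.5/2)^2 = 0.19634954 mm^2
Q = 0.19634954 * 27.4 = 5.379977 mm^3/s


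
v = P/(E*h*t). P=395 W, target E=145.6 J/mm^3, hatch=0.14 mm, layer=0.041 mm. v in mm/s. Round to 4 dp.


v = 395 / (145.6*0.14*0.041) = 472.6328 mm/s


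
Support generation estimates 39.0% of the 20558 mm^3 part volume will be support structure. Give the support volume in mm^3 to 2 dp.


V_support = 20558 * 0.39 = 8017.62 mm^3


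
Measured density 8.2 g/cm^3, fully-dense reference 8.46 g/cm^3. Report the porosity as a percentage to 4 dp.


Porosity = (1-8.2/8.46)*100 = 3.0733 %


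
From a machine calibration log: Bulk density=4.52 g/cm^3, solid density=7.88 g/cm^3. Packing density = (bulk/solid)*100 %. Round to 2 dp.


Packing = (4.52/7.88)*100 = 57.36 %


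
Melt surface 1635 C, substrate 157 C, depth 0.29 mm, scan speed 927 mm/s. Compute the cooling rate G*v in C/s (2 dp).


G = (1635-157)/0.29 = 5096.55172414 C/mm
CR = 5096.55172414 * 927 = 4724503.45 C/s


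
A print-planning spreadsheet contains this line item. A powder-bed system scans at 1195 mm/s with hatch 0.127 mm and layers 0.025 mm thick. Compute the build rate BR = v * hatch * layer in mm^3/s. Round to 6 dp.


Rate = 1195 * 0.127 * 0.025 = 3.794125 mm^3/s


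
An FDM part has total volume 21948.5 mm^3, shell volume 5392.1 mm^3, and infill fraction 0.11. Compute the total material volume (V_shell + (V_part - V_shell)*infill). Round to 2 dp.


V_infill = (21948.5 - 5392.1) * 0.11 = 1821.2
V_total = 5392.1 + 1821.2 = 7213.3 mm^3


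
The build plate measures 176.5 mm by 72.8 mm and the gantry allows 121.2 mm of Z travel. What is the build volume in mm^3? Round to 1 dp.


V = 176.5 * 72.8 * 121.2 = 1557323.0 mm^3


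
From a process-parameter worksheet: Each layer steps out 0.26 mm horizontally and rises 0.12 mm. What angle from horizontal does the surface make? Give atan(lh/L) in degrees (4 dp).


angle = atan(0.12/0.26) = 24.7751 degrees


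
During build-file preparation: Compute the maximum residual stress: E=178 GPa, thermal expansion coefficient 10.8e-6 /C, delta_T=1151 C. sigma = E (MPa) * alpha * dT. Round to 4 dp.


sigma = 178*1000 * 10.8e-6 * 1151 = 2212.6824 MPa


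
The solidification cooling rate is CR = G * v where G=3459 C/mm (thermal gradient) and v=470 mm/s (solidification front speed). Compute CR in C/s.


CR = 3459 * 470 = 1625730 C/s


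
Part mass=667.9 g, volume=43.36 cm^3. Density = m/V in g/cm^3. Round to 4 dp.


rho = 667.9 / 43.36 = 15.4036 g/cm^3


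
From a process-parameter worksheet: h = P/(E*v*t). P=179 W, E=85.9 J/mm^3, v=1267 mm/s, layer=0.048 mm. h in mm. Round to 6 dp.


h = 179 / (85.9*1267*0.048) = 0.034264 mm


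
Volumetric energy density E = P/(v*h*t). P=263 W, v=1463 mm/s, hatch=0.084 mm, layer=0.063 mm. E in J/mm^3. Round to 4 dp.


E = 263 / (1463*0.084*0.063) = 33.9697 J/mm^3


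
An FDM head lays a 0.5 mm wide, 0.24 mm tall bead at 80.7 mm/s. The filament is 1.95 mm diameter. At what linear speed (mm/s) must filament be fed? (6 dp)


Q = 0.5 * 0.24 * 80.7 = 9.684 mm^3/s
A_fil = pi*(1.95/2)^2 = 2.98647652 mm^2
v_feed = 9.684 / 2.98647652 = 3.242617 mm/s


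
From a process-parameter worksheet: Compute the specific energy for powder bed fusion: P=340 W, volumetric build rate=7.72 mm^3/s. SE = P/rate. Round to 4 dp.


SE = 340 / 7.72 = 44.0415 J/mm^3


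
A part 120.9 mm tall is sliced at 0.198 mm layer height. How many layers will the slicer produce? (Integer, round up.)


Layers = ceil(120.9/0.198) = 611


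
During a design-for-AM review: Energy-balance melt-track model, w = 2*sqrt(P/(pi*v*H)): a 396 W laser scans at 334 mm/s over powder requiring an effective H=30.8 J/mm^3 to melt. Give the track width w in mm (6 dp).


w = 2*sqrt(396/(pi*334*30.8)) = 0.221388 mm


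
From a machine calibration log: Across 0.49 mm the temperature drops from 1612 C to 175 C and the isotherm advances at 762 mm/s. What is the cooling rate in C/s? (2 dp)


G = (1612-175)/0.49 = 2932.65306122 C/mm
CR = 2932.65306122 * 762 = 2234681.63 C/s


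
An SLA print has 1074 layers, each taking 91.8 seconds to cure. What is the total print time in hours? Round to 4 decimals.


t = 1074 * 91.8 / 3600 = 27.387 hrs


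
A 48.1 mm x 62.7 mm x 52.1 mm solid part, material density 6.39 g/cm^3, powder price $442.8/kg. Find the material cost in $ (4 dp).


V = 48.1 * 62.7 * 52.1 = 157126.827 mm^3 = 157.126827 cm^3
Mass = 157.126827 * 6.39 / 1000 = 1.00404042 kg
Cost = 1.00404042 * 442.8 = 444.5891 $


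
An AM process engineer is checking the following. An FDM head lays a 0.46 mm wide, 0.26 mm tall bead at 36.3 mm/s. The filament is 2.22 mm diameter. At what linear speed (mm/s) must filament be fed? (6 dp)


Q = 0.46 * 0.26 * 36.3 = 4.34148 mm^3/s
A_fil = pi*(2.22/2)^2 = 3.87075631 mm^2
v_feed = 4.34148 / 3.87075631 = 1.12161 mm/s


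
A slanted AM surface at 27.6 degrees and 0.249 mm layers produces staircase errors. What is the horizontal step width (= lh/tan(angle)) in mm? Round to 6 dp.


step = 0.249 / tan(27.6) = 0.476293 mm


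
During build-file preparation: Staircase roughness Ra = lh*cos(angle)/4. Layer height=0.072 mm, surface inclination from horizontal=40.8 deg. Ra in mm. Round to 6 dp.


Ra = 0.072 * cos(40.8) / 4 = 0.013626 mm


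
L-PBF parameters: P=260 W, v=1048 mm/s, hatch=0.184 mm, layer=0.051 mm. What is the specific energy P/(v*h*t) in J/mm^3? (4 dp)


Build rate = 1048 * 0.184 * 0.051 = 9.834432 mm^3/s
SE = 260 / 9.834432 = 26.4377 J/mm^3


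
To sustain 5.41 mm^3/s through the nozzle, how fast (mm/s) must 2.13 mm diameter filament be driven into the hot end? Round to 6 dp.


A = pi*(2.13/2)^2 = 3.563273
v = 5.41 / 3.563273 = 1.518267 mm/s


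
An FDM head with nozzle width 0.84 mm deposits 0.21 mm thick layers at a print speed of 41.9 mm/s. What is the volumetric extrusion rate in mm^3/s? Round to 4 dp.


Rate = 0.84 * 0.21 * 41.9 = 7.3912 mm^3/s


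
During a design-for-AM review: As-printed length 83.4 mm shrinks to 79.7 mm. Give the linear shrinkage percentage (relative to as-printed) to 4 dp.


Shrinkage = ((83.4-79.7)/83.4)*100 = 4.4365 %


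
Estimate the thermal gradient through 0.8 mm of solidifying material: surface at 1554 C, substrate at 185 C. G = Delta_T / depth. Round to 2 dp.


G = (1554-185)/0.8 = 1711.25 C/mm


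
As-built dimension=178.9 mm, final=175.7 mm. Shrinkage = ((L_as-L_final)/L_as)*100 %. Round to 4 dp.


Shrinkage = ((178.9-175.7)/178.9)*100 = 1.7887 %


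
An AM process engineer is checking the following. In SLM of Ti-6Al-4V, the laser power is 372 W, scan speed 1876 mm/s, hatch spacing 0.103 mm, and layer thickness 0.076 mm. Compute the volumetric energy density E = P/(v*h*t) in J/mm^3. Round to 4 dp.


E = 372 / (1876*0.103*0.076) = 25.3314 J/mm^3


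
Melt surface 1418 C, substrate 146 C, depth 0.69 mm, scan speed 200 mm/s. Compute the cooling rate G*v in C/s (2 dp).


G = (1418-146)/0.69 = 1843.47826087 C/mm
CR = 1843.47826087 * 200 = 368695.65 C/s


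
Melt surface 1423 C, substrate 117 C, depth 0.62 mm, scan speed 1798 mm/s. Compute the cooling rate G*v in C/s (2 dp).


G = (1423-117)/0.62 = 2106.4516129 C/mm
CR = 2106.4516129 * 1798 = 3787400.0 C/s


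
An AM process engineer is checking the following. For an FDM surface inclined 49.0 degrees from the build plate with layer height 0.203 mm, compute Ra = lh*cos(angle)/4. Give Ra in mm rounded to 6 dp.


Ra = 0.203 * cos(49.0) / 4 = 0.033295 mm


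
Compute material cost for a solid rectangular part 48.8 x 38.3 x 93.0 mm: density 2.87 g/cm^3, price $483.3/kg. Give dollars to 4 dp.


V = 48.8 * 38.3 * 93.0 = 173820.72 mm^3 = 173.82072 cm^3
Mass = 173.82072 * 2.87 / 1000 = 0.49886547 kg
Cost = 0.49886547 * 483.3 = 241.1017 $


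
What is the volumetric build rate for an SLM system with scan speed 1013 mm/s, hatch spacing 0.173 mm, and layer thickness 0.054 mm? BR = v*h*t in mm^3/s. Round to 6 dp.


Rate = 1013 * 0.173 * 0.054 = 9.463446 mm^3/s


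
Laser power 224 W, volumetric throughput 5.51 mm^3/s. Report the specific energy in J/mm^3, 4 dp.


SE = 224 / 5.51 = 40.6534 J/mm^3


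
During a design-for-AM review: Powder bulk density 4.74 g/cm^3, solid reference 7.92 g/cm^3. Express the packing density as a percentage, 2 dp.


Packing = (4.74/7.92)*100 = 59.85 %


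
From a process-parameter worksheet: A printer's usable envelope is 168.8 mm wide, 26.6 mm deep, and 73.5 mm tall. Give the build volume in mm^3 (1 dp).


V = 168.8 * 26.6 * 73.5 = 330020.9 mm^3


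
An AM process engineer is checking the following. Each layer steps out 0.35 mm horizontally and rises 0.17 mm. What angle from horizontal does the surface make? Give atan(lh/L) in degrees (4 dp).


angle = atan(0.17/0.35) = 25.9065 degrees


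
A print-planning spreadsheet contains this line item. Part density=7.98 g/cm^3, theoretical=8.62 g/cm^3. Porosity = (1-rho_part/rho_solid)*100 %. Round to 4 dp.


Porosity = (1-7.98/8.62)*100 = 7.4246 %


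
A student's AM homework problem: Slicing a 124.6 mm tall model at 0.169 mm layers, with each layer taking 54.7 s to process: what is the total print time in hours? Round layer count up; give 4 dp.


Layers = ceil(124.6/0.169) = 738
t = 738 * 54.7 / 3600 = 11.2135 hrs


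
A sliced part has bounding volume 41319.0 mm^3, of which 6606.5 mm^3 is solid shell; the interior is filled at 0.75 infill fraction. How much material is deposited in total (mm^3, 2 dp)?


V_infill = (41319.0 - 6606.5) * 0.75 = 26034.38
V_total = 6606.5 + 26034.38 = 32640.88 mm^3


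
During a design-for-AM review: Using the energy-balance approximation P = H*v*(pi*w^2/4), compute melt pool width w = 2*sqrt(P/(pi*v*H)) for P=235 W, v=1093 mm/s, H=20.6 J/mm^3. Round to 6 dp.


w = 2*sqrt(235/(pi*1093*20.6)) = 0.115278 mm


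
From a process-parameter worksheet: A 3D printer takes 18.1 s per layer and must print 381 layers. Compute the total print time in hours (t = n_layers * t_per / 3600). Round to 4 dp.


t = 381 * 18.1 / 3600 = 1.9156 hrs


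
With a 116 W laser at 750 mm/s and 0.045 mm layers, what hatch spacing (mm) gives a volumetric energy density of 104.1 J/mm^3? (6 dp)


h = 116 / (104.1*750*0.045) = 0.033017 mm


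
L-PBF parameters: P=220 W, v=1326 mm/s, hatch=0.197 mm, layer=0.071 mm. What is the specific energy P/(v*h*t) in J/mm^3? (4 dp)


Build rate = 1326 * 0.197 * 0.071 = 18.546762 mm^3/s
SE = 220 / 18.546762 = 11.8619 J/mm^3


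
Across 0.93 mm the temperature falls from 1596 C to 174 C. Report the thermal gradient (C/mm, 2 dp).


G = (1596-174)/0.93 = 1529.03 C/mm


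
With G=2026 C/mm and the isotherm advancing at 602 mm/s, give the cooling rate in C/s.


CR = 2026 * 602 = 1219652 C/s


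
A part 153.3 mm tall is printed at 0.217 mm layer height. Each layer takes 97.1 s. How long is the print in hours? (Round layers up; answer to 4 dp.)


Layers = ceil(153.3/0.217) = 707
t = 707 * 97.1 / 3600 = 19.0694 hrs


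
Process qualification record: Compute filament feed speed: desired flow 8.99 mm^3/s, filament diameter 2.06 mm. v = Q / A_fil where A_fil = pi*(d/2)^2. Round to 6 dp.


A = pi*(2.06/2)^2 = 3.332916
v = 8.99 / 3.332916 = 2.697338 mm/s


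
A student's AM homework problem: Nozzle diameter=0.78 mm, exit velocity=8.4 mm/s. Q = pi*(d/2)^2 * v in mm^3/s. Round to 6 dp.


A = pi*(0.78/2)^2 = 0.47783624 mm^2
Q = 0.47783624 * 8.4 = 4.013824 mm^3/s


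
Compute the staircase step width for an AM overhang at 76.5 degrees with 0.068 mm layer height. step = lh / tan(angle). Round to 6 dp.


step = 0.068 / tan(76.5) = 0.016325 mm


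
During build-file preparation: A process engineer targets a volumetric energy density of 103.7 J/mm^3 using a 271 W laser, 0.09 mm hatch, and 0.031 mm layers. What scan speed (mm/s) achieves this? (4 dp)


v = 271 / (103.7*0.09*0.031) = 936.6694 mm/s


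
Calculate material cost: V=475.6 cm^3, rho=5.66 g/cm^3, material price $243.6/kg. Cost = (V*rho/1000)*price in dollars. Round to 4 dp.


Mass = 475.6*5.66/1000 = 2.691896 kg
Cost = 2.691896 * 243.6 = 655.7459 $


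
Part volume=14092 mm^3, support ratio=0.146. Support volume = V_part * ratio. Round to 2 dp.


V_support = 14092 * 0.146 = 2057.43 mm^3


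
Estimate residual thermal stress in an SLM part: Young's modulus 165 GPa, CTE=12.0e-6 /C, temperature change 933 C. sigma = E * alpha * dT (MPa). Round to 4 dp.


sigma = 165*1000 * 12.0e-6 * 933 = 1847.34 MPa


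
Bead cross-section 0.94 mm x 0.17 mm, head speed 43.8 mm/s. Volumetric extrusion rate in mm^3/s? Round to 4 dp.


Rate = 0.94 * 0.17 * 43.8 = 6.9992 mm^3/s


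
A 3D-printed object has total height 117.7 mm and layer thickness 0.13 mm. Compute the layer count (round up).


Layers = ceil(117.7/0.13) = 906


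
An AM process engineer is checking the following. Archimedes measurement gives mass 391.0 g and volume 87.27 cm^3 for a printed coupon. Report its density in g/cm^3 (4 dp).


rho = 391.0 / 87.27 = 4.4803 g/cm^3


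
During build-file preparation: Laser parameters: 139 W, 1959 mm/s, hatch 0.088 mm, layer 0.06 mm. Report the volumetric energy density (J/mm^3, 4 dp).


E = 139 / (1959*0.088*0.06) = 13.4384 J/mm^3


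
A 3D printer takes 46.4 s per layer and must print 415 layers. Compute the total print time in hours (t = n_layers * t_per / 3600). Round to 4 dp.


t = 415 * 46.4 / 3600 = 5.3489 hrs


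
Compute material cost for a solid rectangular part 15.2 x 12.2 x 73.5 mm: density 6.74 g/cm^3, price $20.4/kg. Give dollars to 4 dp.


V = 15.2 * 12.2 * 73.5 = 13629.84 mm^3 = 13.62984 cm^3
Mass = 13.62984 * 6.74 / 1000 = 0.09186512 kg
Cost = 0.09186512 * 20.4 = 1.874 $


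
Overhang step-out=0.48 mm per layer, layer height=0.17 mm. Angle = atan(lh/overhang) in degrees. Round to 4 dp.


angle = atan(0.17/0.48) = 19.5024 degrees


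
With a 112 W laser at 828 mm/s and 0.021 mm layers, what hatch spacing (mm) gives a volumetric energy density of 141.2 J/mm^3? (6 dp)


h = 112 / (141.2*828*0.021) = 0.045618 mm


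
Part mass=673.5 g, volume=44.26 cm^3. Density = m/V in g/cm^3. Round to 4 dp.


rho = 673.5 / 44.26 = 15.2169 g/cm^3


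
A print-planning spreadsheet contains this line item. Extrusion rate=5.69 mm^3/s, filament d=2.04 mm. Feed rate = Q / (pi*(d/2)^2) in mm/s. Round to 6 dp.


A = pi*(2.04/2)^2 = 3.268513
v = 5.69 / 3.268513 = 1.740853 mm/s


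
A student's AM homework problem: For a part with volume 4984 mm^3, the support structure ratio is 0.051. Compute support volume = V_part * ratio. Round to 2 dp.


V_support = 4984 * 0.051 = 254.18 mm^3


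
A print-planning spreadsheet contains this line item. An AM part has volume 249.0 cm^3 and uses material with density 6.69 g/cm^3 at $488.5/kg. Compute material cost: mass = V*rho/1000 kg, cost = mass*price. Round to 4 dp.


Mass = 249.0*6.69/1000 = 1.66581 kg
Cost = 1.66581 * 488.5 = 813.7482 $


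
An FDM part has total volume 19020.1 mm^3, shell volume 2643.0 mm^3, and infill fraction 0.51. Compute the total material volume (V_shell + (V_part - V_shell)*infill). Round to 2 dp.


V_infill = (19020.1 - 2643.0) * 0.51 = 8352.32
V_total = 2643.0 + 8352.32 = 10995.32 mm^3


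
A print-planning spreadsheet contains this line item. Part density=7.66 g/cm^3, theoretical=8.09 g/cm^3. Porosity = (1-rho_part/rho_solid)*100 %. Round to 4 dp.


Porosity = (1-7.66/8.09)*100 = 5.3152 %


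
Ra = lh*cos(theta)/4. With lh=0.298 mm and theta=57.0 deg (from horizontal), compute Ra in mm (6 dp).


Ra = 0.298 * cos(57.0) / 4 = 0.040576 mm


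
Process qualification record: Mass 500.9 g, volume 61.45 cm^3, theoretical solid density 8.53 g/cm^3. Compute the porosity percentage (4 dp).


rho_part = 500.9 / 61.45 = 8.15134255 g/cm^3
Porosity = (1 - 8.15134255/8.53)*100 = 4.4391 %


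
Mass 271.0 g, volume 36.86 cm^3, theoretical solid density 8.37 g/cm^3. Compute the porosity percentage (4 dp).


rho_part = 271.0 / 36.86 = 7.35214324 g/cm^3
Porosity = (1 - 7.35214324/8.37)*100 = 12.1608 %


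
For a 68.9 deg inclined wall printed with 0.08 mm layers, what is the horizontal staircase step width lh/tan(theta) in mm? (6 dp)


step = 0.08 / tan(68.9) = 0.030869 mm


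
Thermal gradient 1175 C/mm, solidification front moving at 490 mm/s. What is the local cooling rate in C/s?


CR = 1175 * 490 = 575750 C/s


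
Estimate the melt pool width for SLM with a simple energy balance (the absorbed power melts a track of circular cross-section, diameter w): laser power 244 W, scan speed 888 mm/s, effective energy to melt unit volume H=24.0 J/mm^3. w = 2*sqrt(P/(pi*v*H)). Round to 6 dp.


w = 2*sqrt(244/(pi*888*24.0)) = 0.120736 mm


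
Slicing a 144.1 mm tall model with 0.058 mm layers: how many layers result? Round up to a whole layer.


Layers = ceil(144.1/0.058) = 2485


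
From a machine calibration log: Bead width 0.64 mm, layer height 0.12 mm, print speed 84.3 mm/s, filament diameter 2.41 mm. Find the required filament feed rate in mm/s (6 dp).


Q = 0.64 * 0.12 * 84.3 = 6.47424 mm^3/s
A_fil = pi*(2.41/2)^2 = 4.56167107 mm^2
v_feed = 6.47424 / 4.56167107 = 1.419269 mm/s


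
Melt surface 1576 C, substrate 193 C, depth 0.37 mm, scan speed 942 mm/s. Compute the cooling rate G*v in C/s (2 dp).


G = (1576-193)/0.37 = 3737.83783784 C/mm
CR = 3737.83783784 * 942 = 3521043.24 C/s


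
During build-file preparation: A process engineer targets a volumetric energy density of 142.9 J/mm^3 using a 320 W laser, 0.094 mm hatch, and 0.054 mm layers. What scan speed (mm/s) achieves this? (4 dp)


v = 320 / (142.9*0.094*0.054) = 441.16 mm/s


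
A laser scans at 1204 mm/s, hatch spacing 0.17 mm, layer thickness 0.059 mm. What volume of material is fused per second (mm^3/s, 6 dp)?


Rate = 1204 * 0.17 * 0.059 = 12.07612 mm^3/s


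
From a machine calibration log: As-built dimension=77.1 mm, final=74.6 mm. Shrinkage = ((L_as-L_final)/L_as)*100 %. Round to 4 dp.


Shrinkage = ((77.1-74.6)/77.1)*100 = 3.2425 %


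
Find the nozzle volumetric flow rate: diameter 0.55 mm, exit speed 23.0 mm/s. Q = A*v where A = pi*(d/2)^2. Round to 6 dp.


A = pi*(0.55/2)^2 = 0.23758294 mm^2
Q = 0.23758294 * 23.0 = 5.464408 mm^3/s


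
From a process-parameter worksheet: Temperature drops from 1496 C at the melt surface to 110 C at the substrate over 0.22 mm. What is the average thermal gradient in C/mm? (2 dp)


G = (1496-110)/0.22 = 6300.0 C/mm


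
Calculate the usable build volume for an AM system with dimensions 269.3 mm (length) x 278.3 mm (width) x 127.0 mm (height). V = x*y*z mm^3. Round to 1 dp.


V = 269.3 * 278.3 * 127.0 = 9518166.1 mm^3


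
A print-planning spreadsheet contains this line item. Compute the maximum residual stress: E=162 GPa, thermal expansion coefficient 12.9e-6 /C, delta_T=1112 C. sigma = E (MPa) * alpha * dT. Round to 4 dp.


sigma = 162*1000 * 12.9e-6 * 1112 = 2323.8576 MPa


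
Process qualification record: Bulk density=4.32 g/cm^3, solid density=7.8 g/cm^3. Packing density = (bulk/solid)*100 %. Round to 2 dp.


Packing = (4.32/7.8)*100 = 55.38 %


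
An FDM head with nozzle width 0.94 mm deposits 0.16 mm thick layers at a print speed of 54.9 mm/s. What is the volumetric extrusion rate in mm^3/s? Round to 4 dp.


Rate = 0.94 * 0.16 * 54.9 = 8.257 mm^3/s


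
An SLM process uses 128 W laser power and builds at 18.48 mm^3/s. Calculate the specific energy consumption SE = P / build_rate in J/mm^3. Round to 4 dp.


SE = 128 / 18.48 = 6.9264 J/mm^3


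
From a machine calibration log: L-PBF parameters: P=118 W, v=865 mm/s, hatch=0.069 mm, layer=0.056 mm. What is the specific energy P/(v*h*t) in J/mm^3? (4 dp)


Build rate = 865 * 0.069 * 0.056 = 3.34236 mm^3/s
SE = 118 / 3.34236 = 35.3044 J/mm^3


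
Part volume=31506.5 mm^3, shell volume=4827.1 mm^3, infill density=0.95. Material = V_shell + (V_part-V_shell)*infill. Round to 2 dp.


V_infill = (31506.5 - 4827.1) * 0.95 = 25345.43
V_total = 4827.1 + 25345.43 = 30172.53 mm^3


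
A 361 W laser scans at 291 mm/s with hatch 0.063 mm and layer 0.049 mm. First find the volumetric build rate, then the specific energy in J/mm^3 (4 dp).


Build rate = 291 * 0.063 * 0.049 = 0.898317 mm^3/s
SE = 361 / 0.898317 = 401.8626 J/mm^3


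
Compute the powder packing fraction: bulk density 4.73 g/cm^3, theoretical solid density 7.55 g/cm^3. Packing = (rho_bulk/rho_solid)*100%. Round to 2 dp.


Packing = (4.73/7.55)*100 = 62.65 %


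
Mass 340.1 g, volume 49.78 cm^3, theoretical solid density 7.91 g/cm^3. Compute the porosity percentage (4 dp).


rho_part = 340.1 / 49.78 = 6.83206107 g/cm^3
Porosity = (1 - 6.83206107/7.91)*100 = 13.6275 %


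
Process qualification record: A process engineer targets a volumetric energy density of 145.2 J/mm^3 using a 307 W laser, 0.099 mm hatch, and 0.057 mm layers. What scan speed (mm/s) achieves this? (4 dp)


v = 307 / (145.2*0.099*0.057) = 374.681 mm/s


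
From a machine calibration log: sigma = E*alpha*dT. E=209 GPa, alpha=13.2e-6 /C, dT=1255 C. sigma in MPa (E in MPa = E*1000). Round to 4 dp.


sigma = 209*1000 * 13.2e-6 * 1255 = 3462.294 MPa


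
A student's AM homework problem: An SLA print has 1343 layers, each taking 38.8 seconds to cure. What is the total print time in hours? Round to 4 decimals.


t = 1343 * 38.8 / 3600 = 14.4746 hrs


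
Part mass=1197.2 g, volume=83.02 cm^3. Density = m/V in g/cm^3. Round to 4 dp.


rho = 1197.2 / 83.02 = 14.4206 g/cm^3


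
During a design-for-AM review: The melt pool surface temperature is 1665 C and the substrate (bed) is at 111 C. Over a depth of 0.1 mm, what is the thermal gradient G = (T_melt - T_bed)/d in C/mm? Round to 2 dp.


G = (1665-111)/0.1 = 15540.0 C/mm


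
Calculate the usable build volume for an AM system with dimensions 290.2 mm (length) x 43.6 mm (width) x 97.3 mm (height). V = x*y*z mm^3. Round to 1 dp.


V = 290.2 * 43.6 * 97.3 = 1231109.7 mm^3


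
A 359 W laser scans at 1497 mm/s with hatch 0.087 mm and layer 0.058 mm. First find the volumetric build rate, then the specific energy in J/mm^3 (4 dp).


Build rate = 1497 * 0.087 * 0.058 = 7.553862 mm^3/s
SE = 359 / 7.553862 = 47.5254 J/mm^3


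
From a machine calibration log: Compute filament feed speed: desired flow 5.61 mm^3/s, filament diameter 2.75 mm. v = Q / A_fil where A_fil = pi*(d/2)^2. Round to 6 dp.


A = pi*(2.75/2)^2 = 5.939574
v = 5.61 / 5.939574 = 0.944512 mm/s


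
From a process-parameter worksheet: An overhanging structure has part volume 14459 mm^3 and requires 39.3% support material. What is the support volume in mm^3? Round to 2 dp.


V_support = 14459 * 0.393 = 5682.39 mm^3


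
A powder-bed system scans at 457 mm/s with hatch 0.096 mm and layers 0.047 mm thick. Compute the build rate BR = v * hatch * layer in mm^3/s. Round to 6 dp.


Rate = 457 * 0.096 * 0.047 = 2.061984 mm^3/s


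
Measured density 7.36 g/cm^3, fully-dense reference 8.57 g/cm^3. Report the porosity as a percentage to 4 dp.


Porosity = (1-7.36/8.57)*100 = 14.119 %


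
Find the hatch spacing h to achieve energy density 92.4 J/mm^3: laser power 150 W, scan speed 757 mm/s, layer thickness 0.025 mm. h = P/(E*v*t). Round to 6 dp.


h = 150 / (92.4*757*0.025) = 0.085779 mm


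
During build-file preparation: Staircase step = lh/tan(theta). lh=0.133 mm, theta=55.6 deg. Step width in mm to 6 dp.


step = 0.133 / tan(55.6) = 0.091067 mm


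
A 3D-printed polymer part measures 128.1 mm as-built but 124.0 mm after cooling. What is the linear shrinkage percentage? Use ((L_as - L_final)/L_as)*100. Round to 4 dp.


Shrinkage = ((128.1-124.0)/128.1)*100 = 3.2006 %


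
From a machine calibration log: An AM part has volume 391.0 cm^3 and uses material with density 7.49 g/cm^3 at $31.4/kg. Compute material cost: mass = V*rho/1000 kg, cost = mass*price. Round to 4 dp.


Mass = 391.0*7.49/1000 = 2.92859 kg
Cost = 2.92859 * 31.4 = 91.9577 $


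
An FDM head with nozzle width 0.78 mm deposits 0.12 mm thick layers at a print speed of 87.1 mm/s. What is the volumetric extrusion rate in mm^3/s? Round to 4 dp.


Rate = 0.78 * 0.12 * 87.1 = 8.1526 mm^3/s


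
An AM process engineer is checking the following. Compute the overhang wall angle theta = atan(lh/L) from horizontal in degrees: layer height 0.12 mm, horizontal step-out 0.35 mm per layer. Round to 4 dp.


angle = atan(0.12/0.35) = 18.9246 degrees


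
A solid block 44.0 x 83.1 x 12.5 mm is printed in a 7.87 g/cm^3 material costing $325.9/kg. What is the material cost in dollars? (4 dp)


V = 44.0 * 83.1 * 12.5 = 45705.0 mm^3 = 45.705 cm^3
Mass = 45.705 * 7.87 / 1000 = 0.35969835 kg
Cost = 0.35969835 * 325.9 = 117.2257 $


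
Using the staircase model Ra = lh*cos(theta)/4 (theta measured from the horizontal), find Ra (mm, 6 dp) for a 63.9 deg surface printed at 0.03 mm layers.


Ra = 0.03 * cos(63.9) / 4 = 0.0033 mm


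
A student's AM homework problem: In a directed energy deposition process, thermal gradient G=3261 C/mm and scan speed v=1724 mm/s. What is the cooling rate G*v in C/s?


CR = 3261 * 1724 = 5621964 C/s


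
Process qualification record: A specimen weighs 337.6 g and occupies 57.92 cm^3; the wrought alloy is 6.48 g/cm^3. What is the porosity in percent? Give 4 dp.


rho_part = 337.6 / 57.92 = 5.82872928 g/cm^3
Porosity = (1 - 5.82872928/6.48)*100 = 10.0505 %


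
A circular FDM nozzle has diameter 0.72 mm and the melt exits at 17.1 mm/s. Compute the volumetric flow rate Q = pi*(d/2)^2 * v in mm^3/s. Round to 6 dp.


A = pi*(0.72/2)^2 = 0.40715041 mm^2
Q = 0.40715041 * 17.1 = 6.962272 mm^3/s


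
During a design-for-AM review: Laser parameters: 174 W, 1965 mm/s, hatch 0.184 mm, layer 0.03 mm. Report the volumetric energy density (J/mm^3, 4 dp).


E = 174 / (1965*0.184*0.03) = 16.0416 J/mm^3


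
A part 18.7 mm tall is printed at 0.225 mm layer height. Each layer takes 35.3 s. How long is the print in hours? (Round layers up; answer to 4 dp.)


Layers = ceil(18.7/0.225) = 84
t = 84 * 35.3 / 3600 = 0.8237 hrs


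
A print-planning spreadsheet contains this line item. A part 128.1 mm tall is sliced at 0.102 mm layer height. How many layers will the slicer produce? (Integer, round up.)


Layers = ceil(128.1/0.102) = 1256


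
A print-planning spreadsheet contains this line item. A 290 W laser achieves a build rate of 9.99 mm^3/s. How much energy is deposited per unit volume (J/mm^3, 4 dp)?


SE = 290 / 9.99 = 29.029 J/mm^3


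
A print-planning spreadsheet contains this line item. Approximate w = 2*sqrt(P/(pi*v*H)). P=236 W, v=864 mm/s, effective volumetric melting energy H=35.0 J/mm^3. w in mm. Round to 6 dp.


w = 2*sqrt(236/(pi*864*35.0)) = 0.099683 mm


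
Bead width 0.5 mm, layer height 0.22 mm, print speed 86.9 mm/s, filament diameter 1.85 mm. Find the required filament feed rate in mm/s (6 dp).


Q = 0.5 * 0.22 * 86.9 = 9.559 mm^3/s
A_fil = pi*(1.85/2)^2 = 2.68802521 mm^2
v_feed = 9.559 / 2.68802521 = 3.556142 mm/s


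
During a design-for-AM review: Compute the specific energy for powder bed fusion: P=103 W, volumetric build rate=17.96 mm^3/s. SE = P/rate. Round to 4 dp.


SE = 103 / 17.96 = 5.735 J/mm^3


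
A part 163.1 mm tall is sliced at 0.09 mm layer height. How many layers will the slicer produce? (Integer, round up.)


Layers = ceil(163.1/0.09) = 1813


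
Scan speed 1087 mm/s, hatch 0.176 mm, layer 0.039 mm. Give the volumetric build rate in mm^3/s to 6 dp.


Rate = 1087 * 0.176 * 0.039 = 7.461168 mm^3/s


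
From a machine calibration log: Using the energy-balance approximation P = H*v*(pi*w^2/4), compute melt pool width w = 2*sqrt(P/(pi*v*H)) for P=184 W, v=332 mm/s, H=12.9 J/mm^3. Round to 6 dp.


w = 2*sqrt(184/(pi*332*12.9)) = 0.233884 mm


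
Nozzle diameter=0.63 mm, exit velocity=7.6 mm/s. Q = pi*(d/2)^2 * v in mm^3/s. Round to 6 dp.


A = pi*(0.63/2)^2 = 0.31172453 mm^2
Q = 0.31172453 * 7.6 = 2.369106 mm^3/s


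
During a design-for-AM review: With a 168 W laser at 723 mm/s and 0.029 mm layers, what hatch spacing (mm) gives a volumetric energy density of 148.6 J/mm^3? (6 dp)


h = 168 / (148.6*723*0.029) = 0.053921 mm


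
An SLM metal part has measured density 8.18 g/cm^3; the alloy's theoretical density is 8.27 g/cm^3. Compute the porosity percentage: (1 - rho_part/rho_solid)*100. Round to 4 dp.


Porosity = (1-8.18/8.27)*100 = 1.0883 %


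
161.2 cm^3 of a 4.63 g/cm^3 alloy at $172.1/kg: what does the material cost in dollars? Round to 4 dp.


Mass = 161.2*4.63/1000 = 0.746356 kg
Cost = 0.746356 * 172.1 = 128.4479 $


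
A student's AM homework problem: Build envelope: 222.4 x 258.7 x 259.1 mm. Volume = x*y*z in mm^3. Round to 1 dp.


V = 222.4 * 258.7 * 259.1 = 14907287.4 mm^3


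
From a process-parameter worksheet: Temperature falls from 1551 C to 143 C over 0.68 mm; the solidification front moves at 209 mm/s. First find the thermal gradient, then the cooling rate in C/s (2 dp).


G = (1551-143)/0.68 = 2070.58823529 C/mm
CR = 2070.58823529 * 209 = 432752.94 C/s


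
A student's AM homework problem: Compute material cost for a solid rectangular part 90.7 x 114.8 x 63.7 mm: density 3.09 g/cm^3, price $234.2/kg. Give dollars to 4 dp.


V = 90.7 * 114.8 * 63.7 = 663267.332 mm^3 = 663.267332 cm^3
Mass = 663.267332 * 3.09 / 1000 = 2.04949606 kg
Cost = 2.04949606 * 234.2 = 479.992 $


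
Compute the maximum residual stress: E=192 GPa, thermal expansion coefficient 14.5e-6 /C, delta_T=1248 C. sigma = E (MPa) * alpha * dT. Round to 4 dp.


sigma = 192*1000 * 14.5e-6 * 1248 = 3474.432 MPa


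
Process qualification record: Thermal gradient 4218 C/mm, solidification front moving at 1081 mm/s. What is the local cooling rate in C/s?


CR = 4218 * 1081 = 4559658 C/s


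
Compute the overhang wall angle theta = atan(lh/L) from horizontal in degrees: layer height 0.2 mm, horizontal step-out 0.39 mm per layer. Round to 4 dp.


angle = atan(0.2/0.39) = 27.1497 degrees


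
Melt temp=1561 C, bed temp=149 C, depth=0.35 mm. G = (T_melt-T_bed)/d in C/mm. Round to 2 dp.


G = (1561-149)/0.35 = 4034.29 C/mm


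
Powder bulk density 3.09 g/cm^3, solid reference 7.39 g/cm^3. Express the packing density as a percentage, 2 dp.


Packing = (3.09/7.39)*100 = 41.81 %


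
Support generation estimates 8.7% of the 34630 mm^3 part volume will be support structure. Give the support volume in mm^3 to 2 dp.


V_support = 34630 * 0.087 = 3012.81 mm^3


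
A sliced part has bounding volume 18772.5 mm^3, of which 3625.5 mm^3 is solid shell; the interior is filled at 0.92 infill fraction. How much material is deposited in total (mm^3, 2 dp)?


V_infill = (18772.5 - 3625.5) * 0.92 = 13935.24
V_total = 3625.5 + 13935.24 = 17560.74 mm^3


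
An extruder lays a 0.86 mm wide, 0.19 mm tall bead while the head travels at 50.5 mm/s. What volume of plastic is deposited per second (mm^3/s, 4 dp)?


Rate = 0.86 * 0.19 * 50.5 = 8.2517 mm^3/s


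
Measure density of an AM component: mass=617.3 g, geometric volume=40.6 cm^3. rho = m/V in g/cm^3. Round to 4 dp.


rho = 617.3 / 40.6 = 15.2044 g/cm^3


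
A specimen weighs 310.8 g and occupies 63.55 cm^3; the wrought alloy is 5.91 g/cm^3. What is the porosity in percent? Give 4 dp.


rho_part = 310.8 / 63.55 = 4.89063729 g/cm^3
Porosity = (1 - 4.89063729/5.91)*100 = 17.2481 %


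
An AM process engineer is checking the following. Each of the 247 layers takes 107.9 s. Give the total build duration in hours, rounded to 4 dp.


t = 247 * 107.9 / 3600 = 7.4031 hrs


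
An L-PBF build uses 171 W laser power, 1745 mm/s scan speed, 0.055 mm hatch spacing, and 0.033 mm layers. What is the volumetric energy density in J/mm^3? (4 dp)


E = 171 / (1745*0.055*0.033) = 53.9913 J/mm^3


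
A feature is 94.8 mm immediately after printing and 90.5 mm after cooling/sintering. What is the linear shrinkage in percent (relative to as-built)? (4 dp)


Shrinkage = ((94.8-90.5)/94.8)*100 = 4.5359 %


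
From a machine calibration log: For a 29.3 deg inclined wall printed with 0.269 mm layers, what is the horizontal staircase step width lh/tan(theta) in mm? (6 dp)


step = 0.269 / tan(29.3) = 0.479352 mm


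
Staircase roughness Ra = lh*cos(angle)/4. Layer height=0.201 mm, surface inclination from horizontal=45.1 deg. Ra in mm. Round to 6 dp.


Ra = 0.201 * cos(45.1) / 4 = 0.03547 mm


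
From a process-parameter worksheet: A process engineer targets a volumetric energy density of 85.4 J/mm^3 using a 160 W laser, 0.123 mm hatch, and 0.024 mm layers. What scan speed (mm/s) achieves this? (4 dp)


v = 160 / (85.4*0.123*0.024) = 634.6668 mm/s


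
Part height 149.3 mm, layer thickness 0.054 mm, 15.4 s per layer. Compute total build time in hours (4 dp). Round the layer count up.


Layers = ceil(149.3/0.054) = 2765
t = 2765 * 15.4 / 3600 = 11.8281 hrs


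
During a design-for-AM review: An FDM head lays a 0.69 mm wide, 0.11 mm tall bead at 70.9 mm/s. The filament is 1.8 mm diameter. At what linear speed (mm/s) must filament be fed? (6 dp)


Q = 0.69 * 0.11 * 70.9 = 5.38131 mm^3/s
A_fil = pi*(1.8/2)^2 = 2.54469005 mm^2
v_feed = 5.38131 / 2.54469005 = 2.114721 mm/s


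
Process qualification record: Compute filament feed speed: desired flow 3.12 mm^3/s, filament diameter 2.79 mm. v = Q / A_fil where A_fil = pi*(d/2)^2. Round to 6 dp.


A = pi*(2.79/2)^2 = 6.113618
v = 3.12 / 6.113618 = 0.510336 mm/s


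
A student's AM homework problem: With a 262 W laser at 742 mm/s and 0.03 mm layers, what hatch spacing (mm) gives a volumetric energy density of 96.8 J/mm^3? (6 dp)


h = 262 / (96.8*742*0.03) = 0.121591 mm


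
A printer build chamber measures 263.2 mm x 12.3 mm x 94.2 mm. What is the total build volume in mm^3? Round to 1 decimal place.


V = 263.2 * 12.3 * 94.2 = 304959.3 mm^3


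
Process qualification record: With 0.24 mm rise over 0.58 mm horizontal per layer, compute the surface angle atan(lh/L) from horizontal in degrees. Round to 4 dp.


angle = atan(0.24/0.58) = 22.4794 degrees


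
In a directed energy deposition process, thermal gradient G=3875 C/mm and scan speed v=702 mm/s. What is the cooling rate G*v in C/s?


CR = 3875 * 702 = 2720250 C/s


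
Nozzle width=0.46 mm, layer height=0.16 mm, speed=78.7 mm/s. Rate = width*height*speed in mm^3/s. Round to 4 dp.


Rate = 0.46 * 0.16 * 78.7 = 5.7923 mm^3/s


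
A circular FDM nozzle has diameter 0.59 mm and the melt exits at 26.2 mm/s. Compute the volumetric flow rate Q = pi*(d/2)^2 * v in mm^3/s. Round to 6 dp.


A = pi*(0.59/2)^2 = 0.2733971 mm^2
Q = 0.2733971 * 26.2 = 7.163004 mm^3/s


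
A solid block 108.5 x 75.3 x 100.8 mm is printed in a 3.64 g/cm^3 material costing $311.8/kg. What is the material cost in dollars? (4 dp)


V = 108.5 * 75.3 * 100.8 = 823541.04 mm^3 = 823.54104 cm^3
Mass = 823.54104 * 3.64 / 1000 = 2.99768939 kg
Cost = 2.99768939 * 311.8 = 934.6796 $


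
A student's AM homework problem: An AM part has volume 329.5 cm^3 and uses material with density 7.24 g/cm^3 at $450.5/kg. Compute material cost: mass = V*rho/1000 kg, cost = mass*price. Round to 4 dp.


Mass = 329.5*7.24/1000 = 2.38558 kg
Cost = 2.38558 * 450.5 = 1074.7038 $


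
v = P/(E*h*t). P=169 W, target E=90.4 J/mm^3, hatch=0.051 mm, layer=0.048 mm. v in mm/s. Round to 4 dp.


v = 169 / (90.4*0.051*0.048) = 763.672 mm/s


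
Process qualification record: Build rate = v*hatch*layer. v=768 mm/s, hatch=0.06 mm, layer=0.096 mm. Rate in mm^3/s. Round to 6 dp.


Rate = 768 * 0.06 * 0.096 = 4.42368 mm^3/s


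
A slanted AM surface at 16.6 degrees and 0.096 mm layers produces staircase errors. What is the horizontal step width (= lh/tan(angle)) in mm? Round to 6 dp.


step = 0.096 / tan(16.6) = 0.322026 mm


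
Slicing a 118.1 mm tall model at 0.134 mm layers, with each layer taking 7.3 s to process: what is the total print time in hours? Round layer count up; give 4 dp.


Layers = ceil(118.1/0.134) = 882
t = 882 * 7.3 / 3600 = 1.7885 hrs


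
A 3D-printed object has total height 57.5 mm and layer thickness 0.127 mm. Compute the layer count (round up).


Layers = ceil(57.5/0.127) = 453


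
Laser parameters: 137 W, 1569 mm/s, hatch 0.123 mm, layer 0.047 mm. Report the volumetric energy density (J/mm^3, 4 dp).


E = 137 / (1569*0.123*0.047) = 15.1041 J/mm^3


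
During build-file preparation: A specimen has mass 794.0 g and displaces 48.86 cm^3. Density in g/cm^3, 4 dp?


rho = 794.0 / 48.86 = 16.2505 g/cm^3


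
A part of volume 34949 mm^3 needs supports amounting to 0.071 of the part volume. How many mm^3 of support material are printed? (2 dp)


V_support = 34949 * 0.071 = 2481.38 mm^3


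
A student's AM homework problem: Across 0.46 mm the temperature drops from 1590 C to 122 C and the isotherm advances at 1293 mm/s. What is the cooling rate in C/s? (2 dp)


G = (1590-122)/0.46 = 3191.30434783 C/mm
CR = 3191.30434783 * 1293 = 4126356.52 C/s


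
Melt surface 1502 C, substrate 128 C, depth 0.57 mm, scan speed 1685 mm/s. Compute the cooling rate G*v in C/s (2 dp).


G = (1502-128)/0.57 = 2410.52631579 C/mm
CR = 2410.52631579 * 1685 = 4061736.84 C/s


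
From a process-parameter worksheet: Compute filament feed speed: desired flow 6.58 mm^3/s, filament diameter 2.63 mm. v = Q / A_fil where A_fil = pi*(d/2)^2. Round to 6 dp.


A = pi*(2.63/2)^2 = 5.432521
v = 6.58 / 5.432521 = 1.211224 mm/s


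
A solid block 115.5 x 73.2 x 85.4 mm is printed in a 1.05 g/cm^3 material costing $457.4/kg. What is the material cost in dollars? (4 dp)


V = 115.5 * 73.2 * 85.4 = 722022.84 mm^3 = 722.02284 cm^3
Mass = 722.02284 * 1.05 / 1000 = 0.75812398 kg
Cost = 0.75812398 * 457.4 = 346.7659 $


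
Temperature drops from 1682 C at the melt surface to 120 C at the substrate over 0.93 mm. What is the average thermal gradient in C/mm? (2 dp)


G = (1682-120)/0.93 = 1679.57 C/mm


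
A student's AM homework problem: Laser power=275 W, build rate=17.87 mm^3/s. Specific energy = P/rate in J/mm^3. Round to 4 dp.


SE = 275 / 17.87 = 15.3889 J/mm^3
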